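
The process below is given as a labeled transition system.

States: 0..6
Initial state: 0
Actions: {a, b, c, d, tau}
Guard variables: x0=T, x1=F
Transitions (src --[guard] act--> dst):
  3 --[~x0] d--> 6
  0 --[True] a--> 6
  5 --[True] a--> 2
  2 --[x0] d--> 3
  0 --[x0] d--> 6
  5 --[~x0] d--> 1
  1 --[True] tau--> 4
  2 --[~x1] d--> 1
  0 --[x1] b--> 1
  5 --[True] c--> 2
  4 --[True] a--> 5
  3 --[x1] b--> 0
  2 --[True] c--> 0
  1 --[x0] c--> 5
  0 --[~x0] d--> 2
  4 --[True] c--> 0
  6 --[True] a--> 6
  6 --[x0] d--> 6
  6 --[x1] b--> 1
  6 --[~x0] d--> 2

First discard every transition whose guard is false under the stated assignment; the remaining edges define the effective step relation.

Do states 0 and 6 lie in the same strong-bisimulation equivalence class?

Bisimulation quotient by refinement:
  P[0] = {{0,1,2,3,4,5,6}}
  P[1] = {{0,6},{1},{2},{3},{4,5}}
  P[2] = {{0,6},{1},{2},{3},{4},{5}}
Fixed point at round 3; 6 class(es).
0∈{0,6}, 6∈{0,6}

Answer: BISIMILAR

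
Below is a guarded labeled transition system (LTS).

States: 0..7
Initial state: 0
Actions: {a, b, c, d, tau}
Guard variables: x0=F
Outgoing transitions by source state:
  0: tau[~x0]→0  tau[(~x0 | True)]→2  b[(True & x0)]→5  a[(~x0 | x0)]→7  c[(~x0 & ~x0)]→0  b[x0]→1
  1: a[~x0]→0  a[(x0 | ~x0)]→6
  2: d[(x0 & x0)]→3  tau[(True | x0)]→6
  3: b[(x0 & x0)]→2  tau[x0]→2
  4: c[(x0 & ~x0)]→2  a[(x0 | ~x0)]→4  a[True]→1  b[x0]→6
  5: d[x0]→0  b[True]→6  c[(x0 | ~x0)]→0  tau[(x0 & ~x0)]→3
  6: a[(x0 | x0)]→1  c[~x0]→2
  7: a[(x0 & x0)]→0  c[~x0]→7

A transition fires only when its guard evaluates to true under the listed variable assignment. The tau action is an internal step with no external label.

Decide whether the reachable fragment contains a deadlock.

Answer: DEADLOCK-FREE

Analysis:
R = {0,2,6,7}
  0: a→7  c→0  tau→0  tau→2  [4 out]
  2: tau→6  [1 out]
  6: c→2  [1 out]
  7: c→7  [1 out]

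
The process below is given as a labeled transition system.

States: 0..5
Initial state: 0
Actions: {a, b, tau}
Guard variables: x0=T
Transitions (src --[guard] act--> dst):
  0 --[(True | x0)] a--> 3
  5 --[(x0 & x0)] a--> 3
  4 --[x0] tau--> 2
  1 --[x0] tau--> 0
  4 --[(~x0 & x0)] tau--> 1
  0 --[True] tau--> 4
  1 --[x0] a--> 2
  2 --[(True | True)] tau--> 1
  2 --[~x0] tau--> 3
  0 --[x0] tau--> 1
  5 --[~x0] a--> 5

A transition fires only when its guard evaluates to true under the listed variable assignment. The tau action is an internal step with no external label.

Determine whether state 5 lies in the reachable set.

Guard filter leaves 8 enabled edge(s).
Layer 0: {0}
Layer 1: {1,3,4}  cumulative {0,1,3,4}
Layer 2: {2}  cumulative {0,1,2,3,4}
Reachable = {0,1,2,3,4}

Answer: UNREACHABLE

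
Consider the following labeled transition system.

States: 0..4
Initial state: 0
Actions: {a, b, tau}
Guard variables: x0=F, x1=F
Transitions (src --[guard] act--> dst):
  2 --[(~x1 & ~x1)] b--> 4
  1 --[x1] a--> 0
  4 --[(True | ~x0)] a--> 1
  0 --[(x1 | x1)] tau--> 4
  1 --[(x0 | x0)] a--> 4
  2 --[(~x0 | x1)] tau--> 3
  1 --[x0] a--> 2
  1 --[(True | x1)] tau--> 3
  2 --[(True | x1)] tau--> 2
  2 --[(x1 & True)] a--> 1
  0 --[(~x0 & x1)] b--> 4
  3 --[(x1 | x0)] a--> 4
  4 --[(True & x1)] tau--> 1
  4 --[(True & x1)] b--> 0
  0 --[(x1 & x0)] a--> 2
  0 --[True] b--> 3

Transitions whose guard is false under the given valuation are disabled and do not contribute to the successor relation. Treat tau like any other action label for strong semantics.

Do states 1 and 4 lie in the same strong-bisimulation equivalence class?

Bisimulation quotient by refinement:
  P[0] = {{0,1,2,3,4}}
  P[1] = {{0},{1},{2},{3},{4}}
5 equivalence class(es) (converged in 2)
[1]={1}  [4]={4}

Answer: NOT BISIMILAR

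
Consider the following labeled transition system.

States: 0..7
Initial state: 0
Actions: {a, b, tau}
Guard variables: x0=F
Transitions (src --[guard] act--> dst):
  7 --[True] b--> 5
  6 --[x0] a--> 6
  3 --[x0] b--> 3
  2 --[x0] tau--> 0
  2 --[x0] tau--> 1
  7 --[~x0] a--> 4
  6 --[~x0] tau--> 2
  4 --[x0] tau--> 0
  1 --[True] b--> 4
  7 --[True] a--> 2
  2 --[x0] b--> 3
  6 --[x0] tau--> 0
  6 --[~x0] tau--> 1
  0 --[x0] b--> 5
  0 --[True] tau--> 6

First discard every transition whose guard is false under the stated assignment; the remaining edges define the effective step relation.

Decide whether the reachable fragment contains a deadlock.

Reachable = {0,1,2,4,6}
  0: tau→6  [deg 1]
  1: b→4  [deg 1]
  2: ∅  [STUCK]
  4: ∅  [STUCK]
  6: tau→1  tau→2  [deg 2]
Path to 2: tau·tau

Answer: DEADLOCK at state 2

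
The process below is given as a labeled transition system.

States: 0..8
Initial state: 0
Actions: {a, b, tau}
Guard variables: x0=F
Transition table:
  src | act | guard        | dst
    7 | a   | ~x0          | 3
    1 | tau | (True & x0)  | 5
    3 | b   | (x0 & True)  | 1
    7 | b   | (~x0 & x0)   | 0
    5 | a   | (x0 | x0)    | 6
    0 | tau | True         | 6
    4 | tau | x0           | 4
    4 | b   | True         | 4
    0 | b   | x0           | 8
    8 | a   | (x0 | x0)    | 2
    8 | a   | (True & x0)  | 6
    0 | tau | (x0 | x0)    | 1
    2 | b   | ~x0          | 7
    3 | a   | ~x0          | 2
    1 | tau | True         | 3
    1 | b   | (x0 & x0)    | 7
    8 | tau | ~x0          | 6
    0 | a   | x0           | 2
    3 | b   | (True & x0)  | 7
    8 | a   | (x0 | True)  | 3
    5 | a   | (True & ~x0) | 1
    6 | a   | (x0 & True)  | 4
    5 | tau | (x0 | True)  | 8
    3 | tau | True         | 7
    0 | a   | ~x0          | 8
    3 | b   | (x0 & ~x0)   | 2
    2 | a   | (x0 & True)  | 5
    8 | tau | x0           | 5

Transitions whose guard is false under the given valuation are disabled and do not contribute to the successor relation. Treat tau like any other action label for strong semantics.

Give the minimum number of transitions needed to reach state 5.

BFS to 5:
  depth 0: {0}
  depth 1: {6,8}
  depth 2: {3}
  depth 3: {2,7}
5 never appears.

Answer: UNREACHABLE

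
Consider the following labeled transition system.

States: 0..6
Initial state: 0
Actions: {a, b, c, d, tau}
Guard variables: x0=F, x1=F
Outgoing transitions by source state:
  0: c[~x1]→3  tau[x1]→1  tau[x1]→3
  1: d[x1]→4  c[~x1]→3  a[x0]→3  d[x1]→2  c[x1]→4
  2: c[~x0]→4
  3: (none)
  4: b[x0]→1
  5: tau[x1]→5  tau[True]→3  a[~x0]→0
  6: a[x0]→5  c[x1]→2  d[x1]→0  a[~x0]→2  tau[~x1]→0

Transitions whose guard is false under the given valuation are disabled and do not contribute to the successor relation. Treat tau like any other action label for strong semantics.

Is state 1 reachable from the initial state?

7 transition(s) survive guard evaluation.
depth 0: {0}
depth 1: {3}  cumulative {0,3}
R = {0,3}

Answer: UNREACHABLE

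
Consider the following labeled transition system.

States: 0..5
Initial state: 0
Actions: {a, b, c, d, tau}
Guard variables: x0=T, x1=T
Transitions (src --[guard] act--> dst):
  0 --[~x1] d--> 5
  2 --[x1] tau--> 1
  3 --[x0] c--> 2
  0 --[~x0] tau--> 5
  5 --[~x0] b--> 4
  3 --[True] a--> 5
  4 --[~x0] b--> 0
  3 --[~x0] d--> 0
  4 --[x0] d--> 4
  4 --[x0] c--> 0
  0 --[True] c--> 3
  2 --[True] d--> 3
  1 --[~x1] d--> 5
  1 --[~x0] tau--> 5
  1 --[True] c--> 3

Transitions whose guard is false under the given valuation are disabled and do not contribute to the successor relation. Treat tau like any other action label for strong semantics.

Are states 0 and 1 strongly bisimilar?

Refine partition for ~:
  round 0: {{0,1,2,3,4,5}}
  round 1: {{0,1},{2},{3},{4},{5}}
Fixed point at round 2; 5 class(es).
0∈{0,1}, 1∈{0,1}

Answer: BISIMILAR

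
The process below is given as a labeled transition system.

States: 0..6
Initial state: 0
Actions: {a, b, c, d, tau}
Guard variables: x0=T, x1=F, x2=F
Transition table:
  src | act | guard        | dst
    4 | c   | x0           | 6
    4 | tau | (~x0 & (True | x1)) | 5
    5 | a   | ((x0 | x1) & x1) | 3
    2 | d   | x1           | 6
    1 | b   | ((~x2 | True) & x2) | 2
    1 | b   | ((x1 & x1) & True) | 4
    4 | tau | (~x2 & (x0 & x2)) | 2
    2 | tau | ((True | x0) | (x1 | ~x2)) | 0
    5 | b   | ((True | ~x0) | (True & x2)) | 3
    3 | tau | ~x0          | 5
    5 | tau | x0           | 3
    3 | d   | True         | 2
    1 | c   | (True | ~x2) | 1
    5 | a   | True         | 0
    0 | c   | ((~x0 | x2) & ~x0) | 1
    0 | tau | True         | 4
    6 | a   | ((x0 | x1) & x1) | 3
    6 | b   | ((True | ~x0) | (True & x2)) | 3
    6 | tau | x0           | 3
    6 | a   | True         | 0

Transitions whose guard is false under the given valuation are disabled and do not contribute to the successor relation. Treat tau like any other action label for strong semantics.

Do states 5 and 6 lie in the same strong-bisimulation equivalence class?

Compute ~ classes (split until stable):
  P[0] = {{0,1,2,3,4,5,6}}
  P[1] = {{0,2},{1,4},{3},{5,6}}
  P[2] = {{0},{1},{2},{3},{4},{5,6}}
Fixed point at round 3; 6 class(es).
[5]={5,6}  [6]={5,6}

Answer: BISIMILAR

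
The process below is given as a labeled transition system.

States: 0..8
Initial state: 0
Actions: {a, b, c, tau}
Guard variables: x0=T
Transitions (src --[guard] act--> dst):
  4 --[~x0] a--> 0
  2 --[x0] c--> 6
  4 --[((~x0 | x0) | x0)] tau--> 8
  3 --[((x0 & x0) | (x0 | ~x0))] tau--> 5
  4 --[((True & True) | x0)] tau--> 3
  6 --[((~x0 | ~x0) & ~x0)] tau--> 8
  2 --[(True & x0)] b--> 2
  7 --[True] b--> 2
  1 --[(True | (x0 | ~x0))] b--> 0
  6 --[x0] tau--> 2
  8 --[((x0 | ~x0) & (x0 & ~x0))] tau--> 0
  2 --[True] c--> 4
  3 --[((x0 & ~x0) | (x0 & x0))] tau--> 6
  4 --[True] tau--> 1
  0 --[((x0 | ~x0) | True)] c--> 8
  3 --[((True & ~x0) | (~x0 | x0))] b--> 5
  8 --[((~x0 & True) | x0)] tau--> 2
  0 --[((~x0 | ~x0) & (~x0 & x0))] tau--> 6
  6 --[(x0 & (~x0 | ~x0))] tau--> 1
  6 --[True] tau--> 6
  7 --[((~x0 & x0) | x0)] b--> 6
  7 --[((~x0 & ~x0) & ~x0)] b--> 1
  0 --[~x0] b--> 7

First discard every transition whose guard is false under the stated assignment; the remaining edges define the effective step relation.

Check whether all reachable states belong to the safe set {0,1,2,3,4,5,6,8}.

Answer: INVARIANT HOLDS

Working:
Inv-set: {0,1,2,3,4,5,6,8}
Reachable = {0,1,2,3,4,5,6,8}
  0: safe
  1: safe
  2: safe
  3: safe
  4: safe
  5: safe
  6: safe
  8: safe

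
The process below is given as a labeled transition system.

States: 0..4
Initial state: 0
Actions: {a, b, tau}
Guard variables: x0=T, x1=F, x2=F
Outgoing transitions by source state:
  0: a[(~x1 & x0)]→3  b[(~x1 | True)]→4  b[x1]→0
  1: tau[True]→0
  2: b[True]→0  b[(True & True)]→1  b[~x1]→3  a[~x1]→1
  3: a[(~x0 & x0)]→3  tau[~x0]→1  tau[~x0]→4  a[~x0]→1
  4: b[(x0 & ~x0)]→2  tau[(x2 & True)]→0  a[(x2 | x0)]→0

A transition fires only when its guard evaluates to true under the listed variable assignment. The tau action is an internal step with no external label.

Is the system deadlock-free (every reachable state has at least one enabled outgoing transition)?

Answer: DEADLOCK at state 3

Analysis:
R = {0,3,4}
  0: a→3  b→4  [2 exit(s)]
  3: ∅  [no exit]
  4: a→0  [1 exit(s)]
witness 3: a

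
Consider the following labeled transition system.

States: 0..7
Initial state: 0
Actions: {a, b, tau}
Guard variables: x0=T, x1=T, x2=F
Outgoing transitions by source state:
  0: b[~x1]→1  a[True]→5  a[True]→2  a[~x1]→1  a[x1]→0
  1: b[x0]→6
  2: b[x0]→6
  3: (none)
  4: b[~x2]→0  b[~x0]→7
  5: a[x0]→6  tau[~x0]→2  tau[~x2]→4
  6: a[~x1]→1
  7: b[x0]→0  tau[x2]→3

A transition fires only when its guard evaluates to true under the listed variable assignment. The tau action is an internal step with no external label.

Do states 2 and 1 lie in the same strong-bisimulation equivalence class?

Compute ~ classes (split until stable):
  P[0] = {{0,1,2,3,4,5,6,7}}
  P[1] = {{0},{1,2,4,7},{3,6},{5}}
  P[2] = {{0},{1,2},{3,6},{4,7},{5}}
5 equivalence class(es) (converged in 3)
2∈{1,2}, 1∈{1,2}

Answer: BISIMILAR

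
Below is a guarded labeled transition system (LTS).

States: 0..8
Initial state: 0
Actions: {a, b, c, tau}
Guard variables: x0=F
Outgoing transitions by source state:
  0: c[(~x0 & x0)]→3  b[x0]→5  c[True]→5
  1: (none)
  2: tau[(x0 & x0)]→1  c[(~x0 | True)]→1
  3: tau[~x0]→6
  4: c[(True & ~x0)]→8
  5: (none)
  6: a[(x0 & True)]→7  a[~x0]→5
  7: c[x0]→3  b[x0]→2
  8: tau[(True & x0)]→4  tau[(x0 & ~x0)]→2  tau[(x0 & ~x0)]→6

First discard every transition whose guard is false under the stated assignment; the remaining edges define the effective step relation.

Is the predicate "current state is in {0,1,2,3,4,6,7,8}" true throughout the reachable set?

Answer: INVARIANT VIOLATED at state 5

Analysis:
Inv-set: {0,1,2,3,4,6,7,8}
R = {0,5}
  0: ✓
  5: VIOLATES
counterexample path to 5: c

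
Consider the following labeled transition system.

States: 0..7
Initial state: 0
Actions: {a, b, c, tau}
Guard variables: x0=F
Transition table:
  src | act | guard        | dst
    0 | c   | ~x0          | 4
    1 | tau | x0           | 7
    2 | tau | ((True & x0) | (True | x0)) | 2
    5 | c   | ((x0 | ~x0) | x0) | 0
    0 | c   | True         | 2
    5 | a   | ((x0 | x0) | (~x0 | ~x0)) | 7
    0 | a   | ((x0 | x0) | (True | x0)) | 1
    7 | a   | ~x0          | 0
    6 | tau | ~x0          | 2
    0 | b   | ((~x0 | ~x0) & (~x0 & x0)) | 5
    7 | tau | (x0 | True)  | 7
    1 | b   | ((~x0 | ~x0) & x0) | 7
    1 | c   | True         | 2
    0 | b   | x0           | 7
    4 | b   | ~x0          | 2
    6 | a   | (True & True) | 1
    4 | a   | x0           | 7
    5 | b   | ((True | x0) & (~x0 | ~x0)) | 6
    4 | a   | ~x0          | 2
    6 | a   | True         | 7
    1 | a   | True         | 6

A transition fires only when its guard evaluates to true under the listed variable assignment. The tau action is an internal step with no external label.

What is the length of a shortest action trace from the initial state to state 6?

Answer: 2

Trace:
Layered search for 6:
  L0 = {0}
  L1 = {1,2,4}
  L2 = {6}
depth(6)=2, e.g. a·a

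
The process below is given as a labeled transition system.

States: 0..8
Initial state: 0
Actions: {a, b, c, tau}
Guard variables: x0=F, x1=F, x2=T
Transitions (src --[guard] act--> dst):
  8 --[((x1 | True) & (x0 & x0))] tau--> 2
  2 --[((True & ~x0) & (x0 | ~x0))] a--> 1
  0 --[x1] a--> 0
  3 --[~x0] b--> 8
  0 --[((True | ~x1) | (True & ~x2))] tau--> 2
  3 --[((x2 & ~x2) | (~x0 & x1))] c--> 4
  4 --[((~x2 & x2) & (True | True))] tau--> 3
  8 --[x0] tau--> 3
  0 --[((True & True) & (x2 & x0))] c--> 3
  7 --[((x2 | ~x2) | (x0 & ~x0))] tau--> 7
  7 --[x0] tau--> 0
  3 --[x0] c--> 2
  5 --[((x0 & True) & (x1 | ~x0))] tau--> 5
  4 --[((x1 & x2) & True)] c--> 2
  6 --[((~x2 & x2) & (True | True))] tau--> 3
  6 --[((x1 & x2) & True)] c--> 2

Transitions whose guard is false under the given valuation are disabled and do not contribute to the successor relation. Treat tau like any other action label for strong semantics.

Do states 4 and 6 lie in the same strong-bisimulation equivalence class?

Answer: BISIMILAR

Analysis:
Bisimulation quotient by refinement:
  round 0: {{0,1,2,3,4,5,6,7,8}}
  round 1: {{0,7},{1,4,5,6,8},{2},{3}}
  round 2: {{0},{1,4,5,6,8},{2},{3},{7}}
Fixed point at round 3; 5 class(es).
4∈{1,4,5,6,8}, 6∈{1,4,5,6,8}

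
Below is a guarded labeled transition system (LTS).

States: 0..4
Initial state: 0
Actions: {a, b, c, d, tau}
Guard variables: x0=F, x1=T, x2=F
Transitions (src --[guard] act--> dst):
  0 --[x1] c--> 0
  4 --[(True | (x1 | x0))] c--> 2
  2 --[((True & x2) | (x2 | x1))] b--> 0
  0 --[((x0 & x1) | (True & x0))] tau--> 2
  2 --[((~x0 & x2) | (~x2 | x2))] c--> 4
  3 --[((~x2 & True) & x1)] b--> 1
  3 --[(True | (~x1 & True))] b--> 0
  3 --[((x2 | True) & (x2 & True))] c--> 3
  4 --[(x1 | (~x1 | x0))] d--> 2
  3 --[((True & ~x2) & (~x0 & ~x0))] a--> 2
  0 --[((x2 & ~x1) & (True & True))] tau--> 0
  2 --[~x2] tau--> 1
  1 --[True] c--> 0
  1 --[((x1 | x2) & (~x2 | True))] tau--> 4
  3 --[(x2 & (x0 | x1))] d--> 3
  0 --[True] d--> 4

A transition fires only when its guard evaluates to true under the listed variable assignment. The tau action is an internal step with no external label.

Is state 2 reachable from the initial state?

After dropping false guards: 12 live edges.
depth 0: {0}
depth 1: {4}  total {0,4}
depth 2: {2}  total {0,2,4}
depth 3: {1}  total {0,1,2,4}
Reachable = {0,1,2,4}
Path to 2: d·c

Answer: REACHABLE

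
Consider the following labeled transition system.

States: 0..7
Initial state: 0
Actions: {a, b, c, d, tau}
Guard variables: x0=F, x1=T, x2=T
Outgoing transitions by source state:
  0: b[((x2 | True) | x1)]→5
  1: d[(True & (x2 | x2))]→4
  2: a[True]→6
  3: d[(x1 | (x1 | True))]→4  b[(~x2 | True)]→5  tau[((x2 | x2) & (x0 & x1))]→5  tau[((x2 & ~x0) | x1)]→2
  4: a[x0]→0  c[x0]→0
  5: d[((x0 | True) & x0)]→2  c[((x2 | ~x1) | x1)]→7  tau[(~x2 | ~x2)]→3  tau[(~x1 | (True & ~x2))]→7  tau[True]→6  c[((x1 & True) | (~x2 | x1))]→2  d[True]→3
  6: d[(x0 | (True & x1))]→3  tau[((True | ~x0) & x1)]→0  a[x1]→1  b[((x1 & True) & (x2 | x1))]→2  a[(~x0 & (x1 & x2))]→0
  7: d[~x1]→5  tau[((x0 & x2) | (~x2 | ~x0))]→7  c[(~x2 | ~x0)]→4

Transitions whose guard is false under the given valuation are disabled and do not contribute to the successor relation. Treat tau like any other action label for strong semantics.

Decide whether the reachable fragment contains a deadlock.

Answer: DEADLOCK at state 4

Analysis:
Reachable = {0,1,2,3,4,5,6,7}
  0: b→5  [deg 1]
  1: d→4  [deg 1]
  2: a→6  [deg 1]
  3: b→5  d→4  tau→2  [deg 3]
  4: ∅  [no exit]
  5: c→2  c→7  d→3  tau→6  [deg 4]
  6: a→0  a→1  b→2  d→3  tau→0  [deg 5]
  7: c→4  tau→7  [deg 2]
witness 4: b·c·c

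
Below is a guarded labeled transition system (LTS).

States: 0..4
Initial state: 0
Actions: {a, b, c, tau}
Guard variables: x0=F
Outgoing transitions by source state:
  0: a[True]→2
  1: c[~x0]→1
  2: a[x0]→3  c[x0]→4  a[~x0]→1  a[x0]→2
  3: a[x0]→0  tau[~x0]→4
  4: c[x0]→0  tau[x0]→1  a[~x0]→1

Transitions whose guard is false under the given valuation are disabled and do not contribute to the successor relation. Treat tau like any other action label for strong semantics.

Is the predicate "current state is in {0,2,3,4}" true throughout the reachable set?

Safe = {0,2,3,4}
Reachable = {0,1,2}
  0: ok
  1: VIOLATES
  2: ok
witness against invariant: a·a → 1

Answer: INVARIANT VIOLATED at state 1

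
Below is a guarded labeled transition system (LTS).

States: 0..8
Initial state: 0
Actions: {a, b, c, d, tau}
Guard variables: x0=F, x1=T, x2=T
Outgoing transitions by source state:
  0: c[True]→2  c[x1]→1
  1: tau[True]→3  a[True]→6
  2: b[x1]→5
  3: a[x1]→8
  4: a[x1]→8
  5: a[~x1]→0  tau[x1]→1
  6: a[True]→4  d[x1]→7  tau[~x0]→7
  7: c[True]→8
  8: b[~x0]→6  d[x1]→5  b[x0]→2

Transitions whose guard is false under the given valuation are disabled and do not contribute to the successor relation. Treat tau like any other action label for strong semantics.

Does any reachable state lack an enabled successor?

Answer: DEADLOCK-FREE

Working:
Reachable = {0,1,2,3,4,5,6,7,8}
  0: c→1  c→2  [2 exit(s)]
  1: a→6  tau→3  [2 exit(s)]
  2: b→5  [1 exit(s)]
  3: a→8  [1 exit(s)]
  4: a→8  [1 exit(s)]
  5: tau→1  [1 exit(s)]
  6: a→4  d→7  tau→7  [3 exit(s)]
  7: c→8  [1 exit(s)]
  8: b→6  d→5  [2 exit(s)]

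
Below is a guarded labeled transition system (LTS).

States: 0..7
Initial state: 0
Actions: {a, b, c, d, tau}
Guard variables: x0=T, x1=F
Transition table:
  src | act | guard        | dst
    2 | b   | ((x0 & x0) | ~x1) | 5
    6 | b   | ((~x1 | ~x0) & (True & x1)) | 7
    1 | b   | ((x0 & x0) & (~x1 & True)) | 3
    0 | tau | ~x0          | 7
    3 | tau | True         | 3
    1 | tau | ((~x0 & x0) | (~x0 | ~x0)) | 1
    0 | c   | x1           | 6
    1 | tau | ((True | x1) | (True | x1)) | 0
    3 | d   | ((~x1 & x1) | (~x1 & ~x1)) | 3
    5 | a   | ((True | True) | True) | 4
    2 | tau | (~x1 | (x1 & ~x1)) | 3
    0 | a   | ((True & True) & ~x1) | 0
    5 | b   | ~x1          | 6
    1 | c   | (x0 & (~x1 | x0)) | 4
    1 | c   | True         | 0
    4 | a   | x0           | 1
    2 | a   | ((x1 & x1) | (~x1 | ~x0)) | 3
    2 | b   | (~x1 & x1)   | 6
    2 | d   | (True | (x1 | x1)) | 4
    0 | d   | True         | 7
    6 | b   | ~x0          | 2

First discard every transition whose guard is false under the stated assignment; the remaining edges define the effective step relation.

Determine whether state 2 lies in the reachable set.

Answer: UNREACHABLE

Trace:
After dropping false guards: 15 live edges.
L0 = {0}
L1 = {7}  now seen {0,7}
Reachable = {0,7}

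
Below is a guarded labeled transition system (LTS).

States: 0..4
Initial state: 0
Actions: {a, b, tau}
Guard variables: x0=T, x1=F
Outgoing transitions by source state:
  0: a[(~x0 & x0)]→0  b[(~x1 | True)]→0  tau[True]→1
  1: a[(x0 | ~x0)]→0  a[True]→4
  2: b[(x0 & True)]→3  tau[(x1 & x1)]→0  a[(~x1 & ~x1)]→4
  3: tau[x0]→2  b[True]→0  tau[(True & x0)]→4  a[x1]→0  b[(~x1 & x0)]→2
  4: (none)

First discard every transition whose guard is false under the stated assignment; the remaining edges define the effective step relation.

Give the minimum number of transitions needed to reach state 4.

Layered search for 4:
  depth 0: {0}
  depth 1: {1}
  depth 2: {4}
first hit 4 at d=2 via tau·a

Answer: 2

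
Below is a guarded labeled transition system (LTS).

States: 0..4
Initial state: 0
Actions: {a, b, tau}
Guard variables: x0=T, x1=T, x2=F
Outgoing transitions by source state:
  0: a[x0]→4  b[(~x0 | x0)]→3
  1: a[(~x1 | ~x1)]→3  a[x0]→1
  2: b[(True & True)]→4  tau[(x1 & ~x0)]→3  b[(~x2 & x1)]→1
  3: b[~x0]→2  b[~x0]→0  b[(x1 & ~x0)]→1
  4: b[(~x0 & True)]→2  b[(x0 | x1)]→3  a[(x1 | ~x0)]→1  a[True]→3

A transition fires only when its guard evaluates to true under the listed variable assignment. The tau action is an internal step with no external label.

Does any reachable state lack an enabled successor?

Answer: DEADLOCK at state 3

Working:
Reachable = {0,1,3,4}
  0: a→4  b→3  [deg 2]
  1: a→1  [deg 1]
  3: ∅  [deadlock]
  4: a→1  a→3  b→3  [deg 3]
witness 3: b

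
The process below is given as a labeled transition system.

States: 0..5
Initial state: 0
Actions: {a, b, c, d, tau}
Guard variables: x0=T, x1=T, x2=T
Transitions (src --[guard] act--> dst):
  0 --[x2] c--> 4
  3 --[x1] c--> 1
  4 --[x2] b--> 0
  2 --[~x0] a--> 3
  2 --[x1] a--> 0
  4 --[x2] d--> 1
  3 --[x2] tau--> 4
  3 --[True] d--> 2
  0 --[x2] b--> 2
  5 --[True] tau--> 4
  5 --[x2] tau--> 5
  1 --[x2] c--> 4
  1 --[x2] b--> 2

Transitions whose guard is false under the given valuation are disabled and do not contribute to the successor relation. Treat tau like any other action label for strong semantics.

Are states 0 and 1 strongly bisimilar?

Bisimulation quotient by refinement:
  π0 = {{0,1,2,3,4,5}}
  π1 = {{0,1},{2},{3},{4},{5}}
Fixed point at round 2; 5 class(es).
class of 0: {0,1}; class of 1: {0,1}

Answer: BISIMILAR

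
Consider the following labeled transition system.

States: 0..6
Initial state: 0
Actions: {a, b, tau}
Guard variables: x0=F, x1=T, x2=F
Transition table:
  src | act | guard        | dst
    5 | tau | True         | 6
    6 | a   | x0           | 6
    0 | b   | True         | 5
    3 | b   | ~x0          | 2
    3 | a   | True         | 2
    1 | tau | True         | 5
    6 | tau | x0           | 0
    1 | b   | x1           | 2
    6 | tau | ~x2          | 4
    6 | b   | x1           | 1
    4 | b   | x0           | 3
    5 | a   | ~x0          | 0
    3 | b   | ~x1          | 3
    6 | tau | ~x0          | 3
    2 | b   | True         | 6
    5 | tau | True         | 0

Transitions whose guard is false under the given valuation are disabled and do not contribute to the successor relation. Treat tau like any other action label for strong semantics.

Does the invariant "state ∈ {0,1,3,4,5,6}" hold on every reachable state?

Answer: INVARIANT VIOLATED at state 2

Working:
Safe = {0,1,3,4,5,6}
R = {0,1,2,3,4,5,6}
  0: safe
  1: safe
  2: outside
  3: safe
  4: safe
  5: safe
  6: safe
reach 2 via b·tau·tau·b — violates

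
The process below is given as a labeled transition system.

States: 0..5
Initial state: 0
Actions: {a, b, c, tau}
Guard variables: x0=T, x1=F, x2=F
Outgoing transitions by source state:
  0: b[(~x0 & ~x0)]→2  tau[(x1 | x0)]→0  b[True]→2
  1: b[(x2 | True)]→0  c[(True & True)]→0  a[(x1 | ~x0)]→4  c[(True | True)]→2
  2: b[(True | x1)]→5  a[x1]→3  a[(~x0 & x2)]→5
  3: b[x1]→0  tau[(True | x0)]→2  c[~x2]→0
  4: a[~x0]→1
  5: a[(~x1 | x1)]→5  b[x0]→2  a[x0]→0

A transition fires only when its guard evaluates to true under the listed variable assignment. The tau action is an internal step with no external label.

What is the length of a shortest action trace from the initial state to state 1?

Answer: UNREACHABLE

Working:
BFS to 1:
  Layer 0: {0}
  Layer 1: {2}
  Layer 2: {5}
1 never appears.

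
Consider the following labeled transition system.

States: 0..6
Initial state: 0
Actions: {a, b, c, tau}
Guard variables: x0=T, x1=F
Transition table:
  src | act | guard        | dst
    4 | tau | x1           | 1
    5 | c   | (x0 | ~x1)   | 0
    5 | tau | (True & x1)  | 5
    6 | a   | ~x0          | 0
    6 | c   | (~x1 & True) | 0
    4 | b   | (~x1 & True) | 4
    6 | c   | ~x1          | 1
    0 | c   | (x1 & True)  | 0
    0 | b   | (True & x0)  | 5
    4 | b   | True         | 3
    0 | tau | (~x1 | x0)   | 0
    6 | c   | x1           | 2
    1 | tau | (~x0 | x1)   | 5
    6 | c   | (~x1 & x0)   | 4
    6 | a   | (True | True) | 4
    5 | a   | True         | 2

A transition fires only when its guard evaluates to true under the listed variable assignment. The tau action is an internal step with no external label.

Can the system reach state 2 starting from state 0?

After dropping false guards: 10 live edges.
depth 0: {0}
depth 1: {5}  total {0,5}
depth 2: {2}  total {0,2,5}
Reachable = {0,2,5}
trace reaching 2: b·a

Answer: REACHABLE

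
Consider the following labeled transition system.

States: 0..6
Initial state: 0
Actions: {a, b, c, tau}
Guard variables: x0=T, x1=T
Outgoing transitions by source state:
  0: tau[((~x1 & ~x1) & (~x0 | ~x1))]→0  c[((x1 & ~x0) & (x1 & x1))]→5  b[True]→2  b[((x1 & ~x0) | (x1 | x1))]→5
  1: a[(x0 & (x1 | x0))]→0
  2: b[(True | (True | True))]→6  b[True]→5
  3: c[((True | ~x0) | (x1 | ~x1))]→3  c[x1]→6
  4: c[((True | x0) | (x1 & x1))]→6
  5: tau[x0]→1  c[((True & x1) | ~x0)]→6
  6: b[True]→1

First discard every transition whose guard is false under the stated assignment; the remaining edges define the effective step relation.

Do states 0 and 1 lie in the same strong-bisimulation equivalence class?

Answer: NOT BISIMILAR

Working:
Refine partition for ~:
  π0 = {{0,1,2,3,4,5,6}}
  π1 = {{0,2,6},{1},{3,4},{5}}
  π2 = {{0,2},{1},{3},{4},{5},{6}}
  π3 = {{0},{1},{2},{3},{4},{5},{6}}
Fixed point at round 4; 7 class(es).
class of 0: {0}; class of 1: {1}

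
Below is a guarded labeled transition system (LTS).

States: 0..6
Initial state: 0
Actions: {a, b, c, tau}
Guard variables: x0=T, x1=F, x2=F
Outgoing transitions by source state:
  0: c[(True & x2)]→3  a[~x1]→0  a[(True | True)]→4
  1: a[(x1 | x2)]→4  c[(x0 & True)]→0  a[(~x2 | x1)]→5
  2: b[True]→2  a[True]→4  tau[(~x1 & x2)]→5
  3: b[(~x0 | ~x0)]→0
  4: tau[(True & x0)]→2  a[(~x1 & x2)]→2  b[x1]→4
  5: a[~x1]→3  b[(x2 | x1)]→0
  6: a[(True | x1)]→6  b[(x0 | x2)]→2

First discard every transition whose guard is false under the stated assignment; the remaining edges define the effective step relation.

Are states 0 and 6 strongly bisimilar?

Answer: NOT BISIMILAR

Analysis:
Compute ~ classes (split until stable):
  P[0] = {{0,1,2,3,4,5,6}}
  P[1] = {{0,5},{1},{2,6},{3},{4}}
  P[2] = {{0},{1},{2},{3},{4},{5},{6}}
Fixed point at round 3; 7 class(es).
class of 0: {0}; class of 6: {6}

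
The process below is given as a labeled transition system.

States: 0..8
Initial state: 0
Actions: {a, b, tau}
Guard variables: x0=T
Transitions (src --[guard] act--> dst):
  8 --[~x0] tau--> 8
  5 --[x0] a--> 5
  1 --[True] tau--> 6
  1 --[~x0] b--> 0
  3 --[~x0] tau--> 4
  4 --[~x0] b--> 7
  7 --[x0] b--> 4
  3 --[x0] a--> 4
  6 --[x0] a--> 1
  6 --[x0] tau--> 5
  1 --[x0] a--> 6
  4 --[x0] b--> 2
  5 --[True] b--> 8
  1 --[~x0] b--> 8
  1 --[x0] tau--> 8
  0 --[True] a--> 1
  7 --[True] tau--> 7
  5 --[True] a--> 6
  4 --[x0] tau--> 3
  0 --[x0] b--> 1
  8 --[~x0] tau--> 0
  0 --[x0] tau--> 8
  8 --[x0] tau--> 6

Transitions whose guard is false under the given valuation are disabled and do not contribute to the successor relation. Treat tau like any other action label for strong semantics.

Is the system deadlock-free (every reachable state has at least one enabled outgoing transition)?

Answer: DEADLOCK-FREE

Working:
Reach set: {0,1,5,6,8}
  0: a→1  b→1  tau→8  [3 out]
  1: a→6  tau→6  tau→8  [3 out]
  5: a→5  a→6  b→8  [3 out]
  6: a→1  tau→5  [2 out]
  8: tau→6  [1 out]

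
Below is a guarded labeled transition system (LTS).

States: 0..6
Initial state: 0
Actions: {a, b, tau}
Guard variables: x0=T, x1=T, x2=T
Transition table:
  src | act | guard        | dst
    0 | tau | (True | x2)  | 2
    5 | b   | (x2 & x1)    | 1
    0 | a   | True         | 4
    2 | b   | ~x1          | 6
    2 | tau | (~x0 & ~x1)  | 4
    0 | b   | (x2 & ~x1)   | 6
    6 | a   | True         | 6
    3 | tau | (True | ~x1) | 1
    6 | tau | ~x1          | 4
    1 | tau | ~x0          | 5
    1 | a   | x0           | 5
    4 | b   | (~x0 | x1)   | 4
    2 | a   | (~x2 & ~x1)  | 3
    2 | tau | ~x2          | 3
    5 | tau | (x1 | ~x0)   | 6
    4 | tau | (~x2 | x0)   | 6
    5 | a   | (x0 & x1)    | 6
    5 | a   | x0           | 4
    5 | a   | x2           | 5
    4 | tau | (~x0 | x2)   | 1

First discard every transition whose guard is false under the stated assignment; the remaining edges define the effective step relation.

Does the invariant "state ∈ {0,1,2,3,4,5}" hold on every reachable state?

Answer: INVARIANT VIOLATED at state 6

Analysis:
Safe = {0,1,2,3,4,5}
R = {0,1,2,4,5,6}
  0: safe
  1: safe
  2: safe
  4: safe
  5: safe
  6: VIOLATES
witness against invariant: a·tau → 6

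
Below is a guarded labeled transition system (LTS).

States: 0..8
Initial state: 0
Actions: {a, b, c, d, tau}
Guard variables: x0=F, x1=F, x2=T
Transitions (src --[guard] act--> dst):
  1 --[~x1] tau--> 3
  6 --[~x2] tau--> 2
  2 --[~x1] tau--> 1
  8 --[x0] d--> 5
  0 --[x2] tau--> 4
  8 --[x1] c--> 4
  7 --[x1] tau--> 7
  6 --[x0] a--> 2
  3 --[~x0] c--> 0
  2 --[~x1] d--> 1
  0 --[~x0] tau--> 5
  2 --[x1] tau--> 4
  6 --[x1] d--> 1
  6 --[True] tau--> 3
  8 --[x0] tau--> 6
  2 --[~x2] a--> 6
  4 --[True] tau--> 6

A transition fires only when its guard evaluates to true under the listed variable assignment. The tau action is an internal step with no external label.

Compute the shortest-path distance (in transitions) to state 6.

BFS to 6:
  L0 = {0}
  L1 = {4,5}
  L2 = {6}
depth(6)=2, e.g. tau·tau

Answer: 2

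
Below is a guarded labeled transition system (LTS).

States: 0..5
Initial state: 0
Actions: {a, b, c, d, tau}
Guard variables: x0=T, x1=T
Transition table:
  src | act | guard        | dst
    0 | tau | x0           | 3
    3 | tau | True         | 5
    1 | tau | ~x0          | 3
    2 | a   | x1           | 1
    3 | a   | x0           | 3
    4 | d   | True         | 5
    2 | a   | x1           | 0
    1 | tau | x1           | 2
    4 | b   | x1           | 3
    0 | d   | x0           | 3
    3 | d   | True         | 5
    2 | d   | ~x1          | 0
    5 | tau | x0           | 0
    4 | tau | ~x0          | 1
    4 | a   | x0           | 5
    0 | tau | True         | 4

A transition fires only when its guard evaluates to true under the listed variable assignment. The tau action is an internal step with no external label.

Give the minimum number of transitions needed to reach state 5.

Answer: 2

Analysis:
BFS to 5:
  Layer 0: {0}
  Layer 1: {3,4}
  Layer 2: {5}
first hit 5 at d=2 via d·d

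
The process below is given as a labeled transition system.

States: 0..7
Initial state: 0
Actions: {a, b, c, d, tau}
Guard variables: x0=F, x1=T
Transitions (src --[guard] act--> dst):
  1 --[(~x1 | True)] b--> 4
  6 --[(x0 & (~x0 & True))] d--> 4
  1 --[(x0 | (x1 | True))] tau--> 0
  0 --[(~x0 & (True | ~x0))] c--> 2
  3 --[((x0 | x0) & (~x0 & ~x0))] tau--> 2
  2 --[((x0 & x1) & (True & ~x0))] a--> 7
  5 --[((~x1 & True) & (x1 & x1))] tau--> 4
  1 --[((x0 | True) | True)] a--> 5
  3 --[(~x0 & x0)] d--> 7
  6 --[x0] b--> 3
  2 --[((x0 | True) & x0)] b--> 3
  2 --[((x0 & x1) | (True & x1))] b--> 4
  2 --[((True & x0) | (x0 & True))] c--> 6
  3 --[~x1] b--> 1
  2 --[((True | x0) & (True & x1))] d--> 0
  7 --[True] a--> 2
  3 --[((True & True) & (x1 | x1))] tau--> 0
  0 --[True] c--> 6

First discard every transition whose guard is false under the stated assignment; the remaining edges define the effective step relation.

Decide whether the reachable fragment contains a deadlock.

Reach set: {0,2,4,6}
  0: c→2  c→6  [deg 2]
  2: b→4  d→0  [deg 2]
  4: ∅  [deadlock]
  6: ∅  [deadlock]
Path to 4: c·b

Answer: DEADLOCK at state 4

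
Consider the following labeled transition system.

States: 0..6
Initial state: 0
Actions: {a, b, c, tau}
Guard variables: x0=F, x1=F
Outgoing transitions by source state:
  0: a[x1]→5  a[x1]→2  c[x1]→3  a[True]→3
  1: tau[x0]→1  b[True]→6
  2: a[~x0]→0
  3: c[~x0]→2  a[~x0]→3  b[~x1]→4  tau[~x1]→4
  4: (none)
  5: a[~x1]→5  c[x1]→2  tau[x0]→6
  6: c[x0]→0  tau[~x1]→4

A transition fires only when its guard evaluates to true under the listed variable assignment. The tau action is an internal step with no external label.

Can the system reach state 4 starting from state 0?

Answer: REACHABLE

Analysis:
After dropping false guards: 9 live edges.
Layer 0: {0}
Layer 1: {3}  cumulative {0,3}
Layer 2: {2,4}  cumulative {0,2,3,4}
Reach set: {0,2,3,4}
trace reaching 4: a·b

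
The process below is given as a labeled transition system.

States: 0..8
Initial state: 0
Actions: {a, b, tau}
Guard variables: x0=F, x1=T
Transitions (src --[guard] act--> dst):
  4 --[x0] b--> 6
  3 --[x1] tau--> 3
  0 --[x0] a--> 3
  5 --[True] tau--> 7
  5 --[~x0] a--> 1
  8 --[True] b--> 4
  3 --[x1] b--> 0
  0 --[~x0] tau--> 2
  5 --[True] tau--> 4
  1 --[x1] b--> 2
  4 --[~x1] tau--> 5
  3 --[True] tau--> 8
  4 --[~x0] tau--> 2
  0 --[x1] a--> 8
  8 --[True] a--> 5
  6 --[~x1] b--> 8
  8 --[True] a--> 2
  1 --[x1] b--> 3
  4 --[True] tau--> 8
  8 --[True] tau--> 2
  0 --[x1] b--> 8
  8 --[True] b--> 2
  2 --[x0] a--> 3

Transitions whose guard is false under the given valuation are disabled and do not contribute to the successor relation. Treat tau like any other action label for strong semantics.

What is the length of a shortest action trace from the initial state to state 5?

Answer: 2

Trace:
Breadth-first toward 5:
  L0 = {0}
  L1 = {2,8}
  L2 = {4,5}
depth(5)=2, e.g. a·a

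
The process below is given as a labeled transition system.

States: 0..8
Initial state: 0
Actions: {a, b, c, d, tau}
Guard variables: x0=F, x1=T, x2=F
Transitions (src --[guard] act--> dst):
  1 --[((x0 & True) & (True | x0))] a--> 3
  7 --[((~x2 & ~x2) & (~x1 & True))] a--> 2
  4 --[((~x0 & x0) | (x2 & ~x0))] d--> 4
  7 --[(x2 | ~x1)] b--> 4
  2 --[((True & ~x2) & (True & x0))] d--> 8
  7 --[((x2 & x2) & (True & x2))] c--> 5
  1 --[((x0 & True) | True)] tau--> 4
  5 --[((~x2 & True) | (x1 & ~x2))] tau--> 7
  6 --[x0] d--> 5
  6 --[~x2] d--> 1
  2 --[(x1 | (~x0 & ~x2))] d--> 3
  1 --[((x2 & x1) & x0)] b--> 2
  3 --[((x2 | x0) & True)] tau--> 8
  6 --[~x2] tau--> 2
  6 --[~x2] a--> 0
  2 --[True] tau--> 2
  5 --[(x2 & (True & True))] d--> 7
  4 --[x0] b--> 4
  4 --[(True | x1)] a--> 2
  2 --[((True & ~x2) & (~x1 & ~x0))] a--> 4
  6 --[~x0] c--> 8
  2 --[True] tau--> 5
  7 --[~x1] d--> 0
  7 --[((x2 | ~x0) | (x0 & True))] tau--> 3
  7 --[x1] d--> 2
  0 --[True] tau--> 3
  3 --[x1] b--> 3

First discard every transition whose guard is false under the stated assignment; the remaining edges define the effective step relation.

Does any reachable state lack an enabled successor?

Reach set: {0,3}
  0: tau→3  [1 exit(s)]
  3: b→3  [1 exit(s)]

Answer: DEADLOCK-FREE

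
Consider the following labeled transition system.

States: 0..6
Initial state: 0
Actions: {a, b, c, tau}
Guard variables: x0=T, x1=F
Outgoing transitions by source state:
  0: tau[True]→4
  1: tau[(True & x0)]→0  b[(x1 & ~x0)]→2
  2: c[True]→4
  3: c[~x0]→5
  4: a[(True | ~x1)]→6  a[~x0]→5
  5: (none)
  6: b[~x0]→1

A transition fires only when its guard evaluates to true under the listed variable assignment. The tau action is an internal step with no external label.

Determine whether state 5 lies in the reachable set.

Answer: UNREACHABLE

Working:
Guard filter leaves 4 enabled edge(s).
Layer 0: {0}
Layer 1: {4}  cumulative {0,4}
Layer 2: {6}  cumulative {0,4,6}
Reach set: {0,4,6}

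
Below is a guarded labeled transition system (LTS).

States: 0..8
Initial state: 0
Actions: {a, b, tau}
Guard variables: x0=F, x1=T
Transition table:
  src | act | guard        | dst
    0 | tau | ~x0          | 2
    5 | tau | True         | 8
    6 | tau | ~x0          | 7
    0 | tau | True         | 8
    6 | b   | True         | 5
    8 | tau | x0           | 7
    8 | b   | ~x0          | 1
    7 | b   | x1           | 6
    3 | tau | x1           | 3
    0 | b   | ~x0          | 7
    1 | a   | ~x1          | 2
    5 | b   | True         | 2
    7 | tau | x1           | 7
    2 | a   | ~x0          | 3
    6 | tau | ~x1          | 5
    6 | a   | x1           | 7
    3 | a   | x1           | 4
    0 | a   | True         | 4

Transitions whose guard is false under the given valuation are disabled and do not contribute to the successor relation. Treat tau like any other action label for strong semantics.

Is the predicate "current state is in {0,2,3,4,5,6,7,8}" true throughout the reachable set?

Inv-set: {0,2,3,4,5,6,7,8}
Reachable = {0,1,2,3,4,5,6,7,8}
  0: ok
  1: outside
  2: ok
  3: ok
  4: ok
  5: ok
  6: ok
  7: ok
  8: ok
witness against invariant: tau·b → 1

Answer: INVARIANT VIOLATED at state 1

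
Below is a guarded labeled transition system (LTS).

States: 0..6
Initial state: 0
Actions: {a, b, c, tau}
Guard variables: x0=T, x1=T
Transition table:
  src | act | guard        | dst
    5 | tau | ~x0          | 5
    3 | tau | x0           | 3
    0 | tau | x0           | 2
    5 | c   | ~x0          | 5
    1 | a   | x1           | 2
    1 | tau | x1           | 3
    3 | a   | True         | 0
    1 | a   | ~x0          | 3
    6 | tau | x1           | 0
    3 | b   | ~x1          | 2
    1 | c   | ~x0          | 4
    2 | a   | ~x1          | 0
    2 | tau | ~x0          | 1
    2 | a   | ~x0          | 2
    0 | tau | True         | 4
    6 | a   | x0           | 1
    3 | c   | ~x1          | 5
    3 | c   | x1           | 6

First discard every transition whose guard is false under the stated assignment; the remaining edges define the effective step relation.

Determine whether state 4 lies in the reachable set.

9 transition(s) survive guard evaluation.
L0 = {0}
L1 = {2,4}  cumulative {0,2,4}
Reach set: {0,2,4}
witness 4: tau

Answer: REACHABLE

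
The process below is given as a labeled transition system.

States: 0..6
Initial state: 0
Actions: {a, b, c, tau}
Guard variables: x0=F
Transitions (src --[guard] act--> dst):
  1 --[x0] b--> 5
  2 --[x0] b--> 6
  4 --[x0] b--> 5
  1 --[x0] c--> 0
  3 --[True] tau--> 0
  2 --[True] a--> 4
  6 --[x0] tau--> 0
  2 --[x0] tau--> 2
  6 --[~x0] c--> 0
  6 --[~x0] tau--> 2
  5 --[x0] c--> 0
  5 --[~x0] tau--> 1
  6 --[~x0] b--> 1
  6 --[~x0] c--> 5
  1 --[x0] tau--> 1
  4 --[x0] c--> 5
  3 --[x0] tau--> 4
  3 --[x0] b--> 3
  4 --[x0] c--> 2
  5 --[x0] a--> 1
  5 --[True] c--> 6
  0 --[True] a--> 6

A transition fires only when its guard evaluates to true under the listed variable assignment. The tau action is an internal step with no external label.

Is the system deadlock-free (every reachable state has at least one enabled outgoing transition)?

Reach set: {0,1,2,4,5,6}
  0: a→6  [1 exit(s)]
  1: ∅  [no exit]
  2: a→4  [1 exit(s)]
  4: ∅  [no exit]
  5: c→6  tau→1  [2 exit(s)]
  6: b→1  c→0  c→5  tau→2  [4 exit(s)]
trace reaching 1: a·b

Answer: DEADLOCK at state 1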